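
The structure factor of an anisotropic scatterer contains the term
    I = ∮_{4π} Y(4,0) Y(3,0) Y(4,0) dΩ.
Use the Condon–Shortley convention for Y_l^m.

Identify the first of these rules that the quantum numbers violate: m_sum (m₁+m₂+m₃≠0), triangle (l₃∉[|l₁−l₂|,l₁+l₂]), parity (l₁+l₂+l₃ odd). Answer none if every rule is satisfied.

m₁+m₂+m₃ = 0 + 0 + 0 = 0  ✓
triangle: |4−3|=1 ≤ l₃=4 ≤ 4+3=7  ✓
parity: l₁+l₂+l₃ = 11 is odd  ✗

parity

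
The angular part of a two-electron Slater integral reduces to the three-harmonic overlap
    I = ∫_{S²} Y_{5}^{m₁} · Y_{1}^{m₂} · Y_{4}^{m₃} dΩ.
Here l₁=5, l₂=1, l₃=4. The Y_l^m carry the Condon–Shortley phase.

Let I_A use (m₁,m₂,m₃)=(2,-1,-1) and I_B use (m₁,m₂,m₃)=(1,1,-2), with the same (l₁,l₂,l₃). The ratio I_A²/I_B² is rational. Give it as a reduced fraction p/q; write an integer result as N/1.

Same 5,1,4: normalisation and zero-m 3j drop out of the ratio.
A: Δ: 2! 8! 0! / 11! → 1/495; sum: t=0:+1/1440 = 1/1440; 3j²(5 1 4; 2 -1 -1) = Δ·Π!·Σ² = 7/165  (sign -1)
B: Δ: 2! 8! 0! / 11! → 1/495; sum: t=2:+1/2880 = 1/2880; 3j²(5 1 4; 1 1 -2) = Δ·Π!·Σ² = 2/165  (sign +1)
I_A²/I_B² = (7/165)/(2/165) = 7/2

7/2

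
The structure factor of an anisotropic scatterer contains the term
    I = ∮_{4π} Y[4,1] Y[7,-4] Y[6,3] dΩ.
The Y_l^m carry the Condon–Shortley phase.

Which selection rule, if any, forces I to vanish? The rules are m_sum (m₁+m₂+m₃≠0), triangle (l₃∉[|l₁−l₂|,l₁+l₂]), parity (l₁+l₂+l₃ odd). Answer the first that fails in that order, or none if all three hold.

m₁+m₂+m₃ = 1 − 4 + 3 = 0  ✓
triangle: |4−7|=3 ≤ l₃=6 ≤ 4+7=11  ✓
parity: l₁+l₂+l₃ = 17 is odd  ✗

parity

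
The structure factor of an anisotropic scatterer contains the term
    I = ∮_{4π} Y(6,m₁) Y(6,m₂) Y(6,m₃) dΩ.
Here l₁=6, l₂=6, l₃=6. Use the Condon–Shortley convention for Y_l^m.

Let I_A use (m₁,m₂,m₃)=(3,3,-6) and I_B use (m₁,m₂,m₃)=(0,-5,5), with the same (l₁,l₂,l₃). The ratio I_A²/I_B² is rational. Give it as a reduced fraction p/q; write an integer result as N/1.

336/275

Same 6,6,6: normalisation and zero-m 3j drop out of the ratio.
A: Δ: 6! 6! 6! / 19! → 1/325909584; sum: t=3:−1/18662400 = -1/18662400; 3j²(6 6 6; 3 3 -6) = Δ·Π!·Σ² = 84/4199  (sign -1)
B: Δ: 6! 6! 6! / 19! → 1/325909584; sum: t=0:+1/62208000 t=1:−1/10368000 = -1/12441600; 3j²(6 6 6; 0 -5 5) = Δ·Π!·Σ² = 275/16796  (sign +1)
I_A²/I_B² = (84/4199)/(275/16796) = 336/275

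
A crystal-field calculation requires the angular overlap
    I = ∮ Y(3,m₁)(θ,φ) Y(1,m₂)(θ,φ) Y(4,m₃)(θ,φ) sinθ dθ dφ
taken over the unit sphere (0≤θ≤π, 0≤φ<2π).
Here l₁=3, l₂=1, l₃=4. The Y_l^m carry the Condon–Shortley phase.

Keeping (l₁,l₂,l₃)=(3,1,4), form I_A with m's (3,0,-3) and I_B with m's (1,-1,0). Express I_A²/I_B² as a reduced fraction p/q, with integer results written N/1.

Shared (l₁,l₂,l₃)=(3,1,4): N and (l;000)² cancel in I_A²/I_B².
A: Δ = 0!·6!·2!/9! = 1/252; Racah Σ t=0..0: t=0:+1/720 = 1/720; ⇒ 3j(3 1 4; 3 0 -3)² = 1/36, sgn -1
B: Δ = 0!·6!·2!/9! = 1/252; Racah Σ t=0..0: t=0:+1/96 = 1/96; ⇒ 3j(3 1 4; 1 -1 0)² = 1/42, sgn +1
I_A²/I_B² = (1/36)/(1/42) = 7/6

7/6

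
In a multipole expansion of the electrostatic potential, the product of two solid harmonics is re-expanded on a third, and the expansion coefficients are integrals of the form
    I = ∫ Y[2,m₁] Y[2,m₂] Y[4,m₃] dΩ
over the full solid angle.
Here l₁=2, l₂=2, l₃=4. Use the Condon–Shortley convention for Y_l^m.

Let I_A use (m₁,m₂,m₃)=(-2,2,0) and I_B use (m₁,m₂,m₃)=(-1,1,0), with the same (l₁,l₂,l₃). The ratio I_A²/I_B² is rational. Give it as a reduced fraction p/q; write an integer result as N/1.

1/16

l's match ⇒ only the (l;m) 3-j factors differ between A and B.
A: triangle coeff Δ(2,2,4) = 1/630; Σ_t [0,0]: t=0:+1/576 = 1/576; (3j)²=1/630 [(2 2 4; -2 2 0)], sign=+1
B: triangle coeff Δ(2,2,4) = 1/630; Σ_t [0,0]: t=0:+1/36 = 1/36; (3j)²=8/315 [(2 2 4; -1 1 0)], sign=+1
I_A²/I_B² = (1/630)/(8/315) = 1/16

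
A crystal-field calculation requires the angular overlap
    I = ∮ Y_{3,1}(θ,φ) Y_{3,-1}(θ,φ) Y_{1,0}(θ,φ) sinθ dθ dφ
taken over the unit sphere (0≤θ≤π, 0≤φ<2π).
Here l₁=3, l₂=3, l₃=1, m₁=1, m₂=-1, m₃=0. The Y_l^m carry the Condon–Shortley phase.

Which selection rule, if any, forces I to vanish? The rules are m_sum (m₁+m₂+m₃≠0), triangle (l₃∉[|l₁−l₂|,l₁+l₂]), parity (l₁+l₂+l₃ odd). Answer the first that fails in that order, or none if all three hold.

Σmᵢ = 0  ✓
l₃∈[|l₁−l₂|,l₁+l₂]=[0,6], have l₃=1  ✓
Σlᵢ = 7 ⇒ odd  ✗

parity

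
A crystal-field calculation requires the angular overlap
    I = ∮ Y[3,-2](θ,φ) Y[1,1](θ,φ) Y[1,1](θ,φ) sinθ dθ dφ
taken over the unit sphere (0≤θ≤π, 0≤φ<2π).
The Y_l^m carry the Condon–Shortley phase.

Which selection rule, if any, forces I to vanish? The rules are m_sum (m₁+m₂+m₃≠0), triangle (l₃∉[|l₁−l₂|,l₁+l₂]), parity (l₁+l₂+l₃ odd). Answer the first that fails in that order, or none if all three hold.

azimuthal sum: -2 + 1 + 1 = 0  ✓
2 ≤ 1 ≤ 4 (triangle on l)  ✗
L = 3 + 1 + 1 = 5 (odd)

triangle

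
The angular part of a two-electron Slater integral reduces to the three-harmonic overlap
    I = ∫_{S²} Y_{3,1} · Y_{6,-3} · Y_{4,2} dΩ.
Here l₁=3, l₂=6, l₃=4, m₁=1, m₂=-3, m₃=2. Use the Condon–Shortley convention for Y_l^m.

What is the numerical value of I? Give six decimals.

L=13 odd ⇒ parity kills the (l;000) factor ⇒ I = 0

0.000000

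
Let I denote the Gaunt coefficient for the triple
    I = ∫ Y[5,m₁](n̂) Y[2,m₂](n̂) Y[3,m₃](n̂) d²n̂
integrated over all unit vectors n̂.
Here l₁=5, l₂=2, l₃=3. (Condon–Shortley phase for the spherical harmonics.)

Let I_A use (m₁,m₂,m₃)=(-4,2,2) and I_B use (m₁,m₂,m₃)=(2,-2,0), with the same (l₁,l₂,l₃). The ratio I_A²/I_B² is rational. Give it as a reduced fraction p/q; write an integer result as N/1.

Shared (l₁,l₂,l₃)=(5,2,3): N and (l;000)² cancel in I_A²/I_B².
A: Δ = 4!·6!·0!/11! = 1/2310; Racah Σ t=4..4: t=4:+1/2880 = 1/2880; ⇒ 3j(5 2 3; -4 2 2)² = 3/55, sgn -1
B: Δ = 4!·6!·0!/11! = 1/2310; Racah Σ t=0..0: t=0:+1/864 = 1/864; ⇒ 3j(5 2 3; 2 -2 0)² = 1/66, sgn -1
I_A²/I_B² = (3/55)/(1/66) = 18/5

18/5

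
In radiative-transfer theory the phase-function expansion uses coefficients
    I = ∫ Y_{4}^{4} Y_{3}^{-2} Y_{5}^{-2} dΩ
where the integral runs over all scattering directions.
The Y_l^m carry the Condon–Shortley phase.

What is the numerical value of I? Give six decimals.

Checks pass: Σm=0; 12 even; l₃=5∈[1,7].
(2·4+1)(2·3+1)(2·5+1) = 693
Δ: 2! 6! 4! / 13! → 1/180180
sum: t=0:+1/576 t=1:−1/144 t=2:+1/576 = -1/288
3j²(4 3 5; 0 0 0) = Δ·Π!·Σ² = 20/1001  (sign +1)
sum: t=0:+1/8640 = 1/8640
3j²(4 3 5; 4 -2 -2) = Δ·Π!·Σ² = 14/1287  (sign -1)
combine: 4πI² = 693·20/1001·14/1287 = 280/1859
take √, sign -1: I = -0.10947990

-0.109480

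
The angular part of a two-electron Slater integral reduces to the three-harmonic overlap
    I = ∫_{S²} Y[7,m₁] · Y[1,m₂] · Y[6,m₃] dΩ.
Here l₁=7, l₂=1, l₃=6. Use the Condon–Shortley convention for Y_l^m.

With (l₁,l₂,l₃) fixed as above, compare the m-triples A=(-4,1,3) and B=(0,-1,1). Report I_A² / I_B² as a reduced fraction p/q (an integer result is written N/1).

55/21

l's match ⇒ only the (l;m) 3-j factors differ between A and B.
A: triangle coeff Δ(7,1,6) = 1/1365; Σ_t [2,2]: t=2:+1/4354560 = 1/4354560; (3j)²=11/273 [(7 1 6; -4 1 3)], sign=-1
B: triangle coeff Δ(7,1,6) = 1/1365; Σ_t [0,0]: t=0:+1/1209600 = 1/1209600; (3j)²=1/65 [(7 1 6; 0 -1 1)], sign=-1
I_A²/I_B² = (11/273)/(1/65) = 55/21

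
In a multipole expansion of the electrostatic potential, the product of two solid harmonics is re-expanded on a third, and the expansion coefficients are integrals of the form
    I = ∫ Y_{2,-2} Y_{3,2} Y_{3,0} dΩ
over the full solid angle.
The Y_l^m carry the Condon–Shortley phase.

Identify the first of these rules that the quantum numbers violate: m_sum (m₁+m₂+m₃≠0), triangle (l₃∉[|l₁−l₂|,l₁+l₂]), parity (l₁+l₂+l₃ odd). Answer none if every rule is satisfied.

azimuthal sum: -2 + 2 + 0 = 0  ✓
1 ≤ 3 ≤ 5 (triangle on l)  ✓
L = 2 + 3 + 3 = 8 (even)  ✓

none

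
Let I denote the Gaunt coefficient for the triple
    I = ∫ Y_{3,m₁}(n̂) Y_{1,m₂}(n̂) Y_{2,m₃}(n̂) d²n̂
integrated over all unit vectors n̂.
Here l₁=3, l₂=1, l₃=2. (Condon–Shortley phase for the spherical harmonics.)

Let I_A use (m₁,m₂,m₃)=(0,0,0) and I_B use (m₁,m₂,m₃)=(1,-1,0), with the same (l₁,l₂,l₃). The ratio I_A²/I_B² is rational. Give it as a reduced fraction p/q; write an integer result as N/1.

Same 3,1,2: normalisation and zero-m 3j drop out of the ratio.
A: Δ: 2! 4! 0! / 7! → 1/105; sum: t=1:−1/4 = -1/4; 3j²(3 1 2; 0 0 0) = Δ·Π!·Σ² = 3/35  (sign -1)
B: Δ: 2! 4! 0! / 7! → 1/105; sum: t=0:+1/8 = 1/8; 3j²(3 1 2; 1 -1 0) = Δ·Π!·Σ² = 2/35  (sign +1)
I_A²/I_B² = (3/35)/(2/35) = 3/2

3/2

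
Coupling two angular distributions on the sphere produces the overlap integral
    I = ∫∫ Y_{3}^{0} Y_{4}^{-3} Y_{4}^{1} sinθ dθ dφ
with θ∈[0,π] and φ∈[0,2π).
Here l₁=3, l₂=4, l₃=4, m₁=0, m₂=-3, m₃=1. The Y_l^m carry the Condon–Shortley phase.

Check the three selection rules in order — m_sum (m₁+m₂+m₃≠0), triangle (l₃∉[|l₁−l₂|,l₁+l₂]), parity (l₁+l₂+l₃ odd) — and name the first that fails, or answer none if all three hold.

azimuthal sum: 0 − 3 + 1 = -2  ✗
1 ≤ 4 ≤ 7 (triangle on l)
L = 3 + 4 + 4 = 11 (odd)

m_sum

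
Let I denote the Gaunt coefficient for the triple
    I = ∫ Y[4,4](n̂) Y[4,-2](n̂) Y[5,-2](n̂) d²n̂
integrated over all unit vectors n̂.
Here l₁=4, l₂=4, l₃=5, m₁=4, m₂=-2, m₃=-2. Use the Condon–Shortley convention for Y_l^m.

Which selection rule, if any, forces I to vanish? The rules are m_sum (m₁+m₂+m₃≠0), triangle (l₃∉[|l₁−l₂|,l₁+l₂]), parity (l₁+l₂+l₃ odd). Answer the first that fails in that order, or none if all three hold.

parity

Σmᵢ = 0  ✓
l₃∈[|l₁−l₂|,l₁+l₂]=[0,8], have l₃=5  ✓
Σlᵢ = 13 ⇒ odd  ✗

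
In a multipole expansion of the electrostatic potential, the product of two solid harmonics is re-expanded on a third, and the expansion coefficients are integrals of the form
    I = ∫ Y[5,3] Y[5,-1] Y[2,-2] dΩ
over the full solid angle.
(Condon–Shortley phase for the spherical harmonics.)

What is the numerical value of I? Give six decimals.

0.171169

Rules hold: Σm=0, L=12 even, 0≤2≤10.
N = 11·11·5 = 605
Δ = 8!·2!·2!/13! = 1/38610
Racah Σ t=3..5: t=3:−1/2880 t=4:+1/576 t=5:−1/2880 = 1/960
⇒ 3j(5 5 2; 0 0 0)² = 10/429, sgn +1
Racah Σ t=2..2: t=2:+1/5760 = 1/5760
⇒ 3j(5 5 2; 3 -1 -2)² = 56/2145, sgn +1
4πI² = N·(3j₀)²·(3jₘ)² = 560/1521
I = +1·√(0.368179/4π) = 0.17116875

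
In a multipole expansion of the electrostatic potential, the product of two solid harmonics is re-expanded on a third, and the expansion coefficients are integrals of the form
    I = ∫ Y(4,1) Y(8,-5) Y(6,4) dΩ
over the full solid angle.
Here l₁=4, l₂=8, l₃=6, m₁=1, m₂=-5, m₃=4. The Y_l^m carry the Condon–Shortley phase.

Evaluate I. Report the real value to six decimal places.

m-sum 0 ✓  L=18 even ✓  4≤6≤12 ✓
Π(2lᵢ+1) = 9×17×13 = 1989
triangle coeff Δ(4,8,6) = 1/23279256
Σ_t [2,4]: t=2:+1/1658880 t=3:−1/518400 t=4:+1/1658880 = -1/1382400
(3j)²=504/46189 [(4 8 6; 0 0 0)], sign=-1
Σ_t [1,3]: t=1:−1/19353600 t=2:+1/17418240 t=3:−1/261273600 = 1/522547200
(3j)²=5/162792 [(4 8 6; 1 -5 4)], sign=+1
⇒ 4πI² = 45/67507
I = (-1)√(45/67507/(4π)) = -0.00728328

-0.007283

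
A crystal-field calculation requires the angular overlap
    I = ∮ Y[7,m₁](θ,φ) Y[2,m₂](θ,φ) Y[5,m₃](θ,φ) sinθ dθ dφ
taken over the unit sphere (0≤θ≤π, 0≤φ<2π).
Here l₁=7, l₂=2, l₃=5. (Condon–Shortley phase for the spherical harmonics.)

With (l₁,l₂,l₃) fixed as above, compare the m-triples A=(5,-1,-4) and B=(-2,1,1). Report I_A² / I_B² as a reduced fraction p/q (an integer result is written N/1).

22/21

Same 7,2,5: normalisation and zero-m 3j drop out of the ratio.
A: Δ: 4! 10! 0! / 15! → 1/15015; sum: t=1:−1/2177280 = -1/2177280; 3j²(7 2 5; 5 -1 -4) = Δ·Π!·Σ² = 8/273  (sign +1)
B: Δ: 4! 10! 0! / 15! → 1/15015; sum: t=3:−1/103680 = -1/103680; 3j²(7 2 5; -2 1 1) = Δ·Π!·Σ² = 4/143  (sign -1)
I_A²/I_B² = (8/273)/(4/143) = 22/21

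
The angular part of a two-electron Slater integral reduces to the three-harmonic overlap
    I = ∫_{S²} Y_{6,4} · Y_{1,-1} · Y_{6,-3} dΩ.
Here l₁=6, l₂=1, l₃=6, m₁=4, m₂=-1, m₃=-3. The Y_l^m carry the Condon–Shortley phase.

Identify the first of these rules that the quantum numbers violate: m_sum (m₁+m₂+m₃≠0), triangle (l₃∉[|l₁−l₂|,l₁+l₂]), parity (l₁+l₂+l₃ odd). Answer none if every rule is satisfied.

m₁+m₂+m₃ = 4 − 1 − 3 = 0  ✓
triangle: |6−1|=5 ≤ l₃=6 ≤ 6+1=7  ✓
parity: l₁+l₂+l₃ = 13 is odd  ✗

parity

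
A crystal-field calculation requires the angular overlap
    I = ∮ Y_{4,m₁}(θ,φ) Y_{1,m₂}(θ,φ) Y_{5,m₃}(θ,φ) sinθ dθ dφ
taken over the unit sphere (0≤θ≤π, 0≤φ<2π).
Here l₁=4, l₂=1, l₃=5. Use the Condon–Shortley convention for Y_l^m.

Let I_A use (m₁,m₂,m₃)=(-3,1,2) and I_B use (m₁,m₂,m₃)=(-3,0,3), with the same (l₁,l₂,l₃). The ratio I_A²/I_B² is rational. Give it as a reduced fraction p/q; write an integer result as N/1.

Shared (l₁,l₂,l₃)=(4,1,5): N and (l;000)² cancel in I_A²/I_B².
A: Δ = 0!·8!·2!/11! = 1/495; Racah Σ t=0..0: t=0:+1/10080 = 1/10080; ⇒ 3j(4 1 5; -3 1 2)² = 1/165, sgn -1
B: Δ = 0!·8!·2!/11! = 1/495; Racah Σ t=0..0: t=0:+1/5040 = 1/5040; ⇒ 3j(4 1 5; -3 0 3)² = 16/495, sgn +1
I_A²/I_B² = (1/165)/(16/495) = 3/16

3/16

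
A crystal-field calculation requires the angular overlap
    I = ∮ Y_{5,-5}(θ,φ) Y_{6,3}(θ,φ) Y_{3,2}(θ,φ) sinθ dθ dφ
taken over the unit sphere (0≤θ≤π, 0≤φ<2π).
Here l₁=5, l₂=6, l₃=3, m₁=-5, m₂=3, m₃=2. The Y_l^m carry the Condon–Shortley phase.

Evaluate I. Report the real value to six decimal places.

0.088266

Checks pass: Σm=0; 14 even; l₃=3∈[1,11].
(2·5+1)(2·6+1)(2·3+1) = 1001
Δ: 8! 2! 4! / 15! → 1/675675
sum: t=3:−1/8640 t=4:+1/2304 t=5:−1/8640 = 7/34560
3j²(5 6 3; 0 0 0) = Δ·Π!·Σ² = 7/429  (sign -1)
sum: t=8:+1/483840 = 1/483840
3j²(5 6 3; -5 3 2) = Δ·Π!·Σ² = 6/1001  (sign -1)
combine: 4πI² = 1001·7/429·6/1001 = 14/143
take √, sign +1: I = 0.08826552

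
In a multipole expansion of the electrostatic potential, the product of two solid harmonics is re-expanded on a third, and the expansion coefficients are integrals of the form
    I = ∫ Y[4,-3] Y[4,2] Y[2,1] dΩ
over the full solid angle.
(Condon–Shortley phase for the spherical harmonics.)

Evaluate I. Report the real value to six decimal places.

-0.187702

Checks pass: Σm=0; 10 even; l₃=2∈[0,8].
(2·4+1)(2·4+1)(2·2+1) = 405
Δ: 6! 2! 2! / 11! → 1/13860
sum: t=2:+1/192 t=3:−1/36 t=4:+1/192 = -5/288
3j²(4 4 2; 0 0 0) = Δ·Π!·Σ² = 20/693  (sign -1)
sum: t=5:−1/240 t=6:+1/1440 = -1/288
3j²(4 4 2; -3 2 1) = Δ·Π!·Σ² = 5/132  (sign +1)
combine: 4πI² = 405·20/693·5/132 = 375/847
take √, sign -1: I = -0.18770204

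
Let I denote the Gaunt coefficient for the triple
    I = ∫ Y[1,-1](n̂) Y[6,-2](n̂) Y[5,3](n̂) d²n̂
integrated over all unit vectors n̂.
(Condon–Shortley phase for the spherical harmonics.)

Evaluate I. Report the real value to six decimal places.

0.100084

m-sum 0 ✓  L=12 even ✓  5≤5≤7 ✓
Π(2lᵢ+1) = 3×13×11 = 429
triangle coeff Δ(1,6,5) = 1/858
Σ_t [1,1]: t=1:−1/14400 = -1/14400
(3j)²=6/143 [(1 6 5; 0 0 0)], sign=+1
Σ_t [2,2]: t=2:+1/161280 = 1/161280
(3j)²=1/143 [(1 6 5; -1 -2 3)], sign=+1
⇒ 4πI² = 18/143
I = (+1)√(18/143/(4π)) = 0.10008369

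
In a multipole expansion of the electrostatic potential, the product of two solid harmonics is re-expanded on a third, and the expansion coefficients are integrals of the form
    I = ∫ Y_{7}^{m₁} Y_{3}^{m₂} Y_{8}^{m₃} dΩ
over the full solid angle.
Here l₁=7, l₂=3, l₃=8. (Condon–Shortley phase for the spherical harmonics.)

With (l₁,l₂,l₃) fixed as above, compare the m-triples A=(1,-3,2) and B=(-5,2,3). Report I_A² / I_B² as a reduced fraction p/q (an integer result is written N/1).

Same 7,3,8: normalisation and zero-m 3j drop out of the ratio.
A: Δ: 2! 12! 4! / 19! → 1/5290740; sum: t=0:+1/24883200 = 1/24883200; 3j²(7 3 8; 1 -3 2) = Δ·Π!·Σ² = 70/4199  (sign +1)
B: Δ: 2! 12! 4! / 19! → 1/5290740; sum: t=1:−1/958003200 t=2:+1/87091200 = 1/95800320; 3j²(7 3 8; -5 2 3) = Δ·Π!·Σ² = 1000/88179  (sign -1)
I_A²/I_B² = (70/4199)/(1000/88179) = 147/100

147/100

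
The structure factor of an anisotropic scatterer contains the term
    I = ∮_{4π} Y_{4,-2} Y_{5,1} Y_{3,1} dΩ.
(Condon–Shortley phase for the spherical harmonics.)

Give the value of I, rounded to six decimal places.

Rules hold: Σm=0, L=12 even, 1≤3≤9.
N = 9·11·7 = 693
Δ = 6!·2!·4!/13! = 1/180180
Racah Σ t=2..4: t=2:+1/576 t=3:−1/144 t=4:+1/576 = -1/288
⇒ 3j(4 5 3; 0 0 0)² = 20/1001, sgn +1
Racah Σ t=4..6: t=4:+1/384 t=5:−1/720 t=6:+1/34560 = 43/34560
⇒ 3j(4 5 3; -2 1 1)² = 1849/180180, sgn +1
4πI² = N·(3j₀)²·(3jₘ)² = 1849/13013
I = +1·√(0.142089/4π) = 0.10633465

0.106335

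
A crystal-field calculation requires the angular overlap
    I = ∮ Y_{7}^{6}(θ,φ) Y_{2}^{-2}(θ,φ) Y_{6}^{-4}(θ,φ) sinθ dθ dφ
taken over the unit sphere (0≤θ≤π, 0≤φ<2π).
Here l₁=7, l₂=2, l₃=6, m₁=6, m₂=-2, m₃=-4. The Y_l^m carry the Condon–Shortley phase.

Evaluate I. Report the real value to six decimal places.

Σlᵢ=15 odd — θ-integrand is odd under cosθ→−cosθ; I=0

0.000000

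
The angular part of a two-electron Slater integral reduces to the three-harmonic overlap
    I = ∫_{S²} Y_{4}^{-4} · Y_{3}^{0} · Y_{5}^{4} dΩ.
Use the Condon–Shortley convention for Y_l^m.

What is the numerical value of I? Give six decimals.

-0.207724

m-sum 0 ✓  L=12 even ✓  1≤5≤7 ✓
Π(2lᵢ+1) = 9×7×11 = 693
triangle coeff Δ(4,3,5) = 1/180180
Σ_t [0,2]: t=0:+1/576 t=1:−1/144 t=2:+1/576 = -1/288
(3j)²=20/1001 [(4 3 5; 0 0 0)], sign=+1
Σ_t [2,2]: t=2:+1/8640 = 1/8640
(3j)²=28/715 [(4 3 5; -4 0 4)], sign=-1
⇒ 4πI² = 1008/1859
I = (-1)√(1008/1859/(4π)) = -0.20772350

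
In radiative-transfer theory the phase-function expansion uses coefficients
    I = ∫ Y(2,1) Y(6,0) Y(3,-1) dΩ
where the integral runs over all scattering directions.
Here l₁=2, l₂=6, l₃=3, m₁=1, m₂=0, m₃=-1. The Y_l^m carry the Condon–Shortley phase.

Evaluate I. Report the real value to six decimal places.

l₃=3 ∉ [4,8] — triangle fails ⇒ I = 0

0.000000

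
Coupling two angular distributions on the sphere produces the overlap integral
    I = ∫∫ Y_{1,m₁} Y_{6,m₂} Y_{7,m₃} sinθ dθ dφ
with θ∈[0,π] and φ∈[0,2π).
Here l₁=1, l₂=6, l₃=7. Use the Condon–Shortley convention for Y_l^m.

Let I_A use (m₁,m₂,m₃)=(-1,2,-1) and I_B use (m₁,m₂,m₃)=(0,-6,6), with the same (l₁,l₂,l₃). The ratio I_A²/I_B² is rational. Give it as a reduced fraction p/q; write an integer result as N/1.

15/13

Shared (l₁,l₂,l₃)=(1,6,7): N and (l;000)² cancel in I_A²/I_B².
A: Δ = 0!·2!·12!/15! = 1/1365; Racah Σ t=0..0: t=0:+1/1935360 = 1/1935360; ⇒ 3j(1 6 7; -1 2 -1)² = 1/91, sgn +1
B: Δ = 0!·2!·12!/15! = 1/1365; Racah Σ t=0..0: t=0:+1/479001600 = 1/479001600; ⇒ 3j(1 6 7; 0 -6 6)² = 1/105, sgn -1
I_A²/I_B² = (1/91)/(1/105) = 15/13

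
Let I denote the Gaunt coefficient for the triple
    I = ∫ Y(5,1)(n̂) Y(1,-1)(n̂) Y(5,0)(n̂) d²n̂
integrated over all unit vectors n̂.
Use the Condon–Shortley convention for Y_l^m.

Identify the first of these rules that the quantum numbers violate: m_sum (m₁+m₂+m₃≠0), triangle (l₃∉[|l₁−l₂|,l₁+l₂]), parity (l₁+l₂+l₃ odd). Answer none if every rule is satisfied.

azimuthal sum: 1 − 1 + 0 = 0  ✓
4 ≤ 5 ≤ 6 (triangle on l)  ✓
L = 5 + 1 + 5 = 11 (odd)  ✗

parity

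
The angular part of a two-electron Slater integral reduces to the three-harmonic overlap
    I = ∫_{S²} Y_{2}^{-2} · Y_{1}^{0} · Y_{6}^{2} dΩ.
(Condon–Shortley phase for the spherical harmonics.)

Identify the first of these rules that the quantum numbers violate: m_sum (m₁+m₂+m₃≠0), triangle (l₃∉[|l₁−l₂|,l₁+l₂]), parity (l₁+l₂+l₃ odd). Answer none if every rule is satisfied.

triangle

azimuthal sum: -2 + 0 + 2 = 0  ✓
1 ≤ 6 ≤ 3 (triangle on l)  ✗
L = 2 + 1 + 6 = 9 (odd)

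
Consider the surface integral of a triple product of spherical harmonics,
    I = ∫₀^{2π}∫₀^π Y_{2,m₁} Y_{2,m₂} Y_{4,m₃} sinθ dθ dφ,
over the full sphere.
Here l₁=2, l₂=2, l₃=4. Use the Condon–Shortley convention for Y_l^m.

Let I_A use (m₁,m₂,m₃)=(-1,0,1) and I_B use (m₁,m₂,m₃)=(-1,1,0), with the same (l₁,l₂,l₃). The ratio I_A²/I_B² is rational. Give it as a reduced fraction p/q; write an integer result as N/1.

l's match ⇒ only the (l;m) 3-j factors differ between A and B.
A: triangle coeff Δ(2,2,4) = 1/630; Σ_t [0,0]: t=0:+1/24 = 1/24; (3j)²=1/21 [(2 2 4; -1 0 1)], sign=-1
B: triangle coeff Δ(2,2,4) = 1/630; Σ_t [0,0]: t=0:+1/36 = 1/36; (3j)²=8/315 [(2 2 4; -1 1 0)], sign=+1
I_A²/I_B² = (1/21)/(8/315) = 15/8

15/8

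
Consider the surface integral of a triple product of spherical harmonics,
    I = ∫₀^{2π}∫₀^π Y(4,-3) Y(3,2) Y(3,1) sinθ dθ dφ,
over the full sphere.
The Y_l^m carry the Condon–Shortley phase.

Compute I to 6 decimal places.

-0.095955

m-sum 0 ✓  L=10 even ✓  1≤3≤7 ✓
Π(2lᵢ+1) = 9×7×7 = 441
triangle coeff Δ(4,3,3) = 1/34650
Σ_t [1,3]: t=1:−1/72 t=2:+1/16 t=3:−1/72 = 5/144
(3j)²=2/77 [(4 3 3; 0 0 0)], sign=-1
Σ_t [3,4]: t=3:−1/288 t=4:+1/144 = 1/288
(3j)²=1/99 [(4 3 3; -3 2 1)], sign=+1
⇒ 4πI² = 14/121
I = (-1)√(14/121/(4π)) = -0.09595473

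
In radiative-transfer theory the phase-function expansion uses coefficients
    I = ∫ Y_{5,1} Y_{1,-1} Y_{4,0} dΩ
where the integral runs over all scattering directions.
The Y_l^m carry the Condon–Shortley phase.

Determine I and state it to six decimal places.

-0.190188

m-sum 0 ✓  L=10 even ✓  4≤4≤6 ✓
Π(2lᵢ+1) = 11×3×9 = 297
triangle coeff Δ(5,1,4) = 1/495
Σ_t [1,1]: t=1:−1/576 = -1/576
(3j)²=5/99 [(5 1 4; 0 0 0)], sign=-1
Σ_t [0,0]: t=0:+1/1152 = 1/1152
(3j)²=1/33 [(5 1 4; 1 -1 0)], sign=+1
⇒ 4πI² = 5/11
I = (-1)√(5/11/(4π)) = -0.19018827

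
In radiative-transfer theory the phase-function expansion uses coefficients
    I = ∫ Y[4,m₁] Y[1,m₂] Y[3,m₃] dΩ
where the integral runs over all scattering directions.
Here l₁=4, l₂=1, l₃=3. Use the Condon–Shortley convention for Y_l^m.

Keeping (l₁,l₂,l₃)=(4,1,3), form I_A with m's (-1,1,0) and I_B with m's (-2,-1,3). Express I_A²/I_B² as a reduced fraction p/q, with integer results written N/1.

10/1

Shared (l₁,l₂,l₃)=(4,1,3): N and (l;000)² cancel in I_A²/I_B².
A: Δ = 2!·6!·0!/9! = 1/252; Racah Σ t=2..2: t=2:+1/72 = 1/72; ⇒ 3j(4 1 3; -1 1 0)² = 5/126, sgn -1
B: Δ = 2!·6!·0!/9! = 1/252; Racah Σ t=0..0: t=0:+1/1440 = 1/1440; ⇒ 3j(4 1 3; -2 -1 3)² = 1/252, sgn +1
I_A²/I_B² = (5/126)/(1/252) = 10/1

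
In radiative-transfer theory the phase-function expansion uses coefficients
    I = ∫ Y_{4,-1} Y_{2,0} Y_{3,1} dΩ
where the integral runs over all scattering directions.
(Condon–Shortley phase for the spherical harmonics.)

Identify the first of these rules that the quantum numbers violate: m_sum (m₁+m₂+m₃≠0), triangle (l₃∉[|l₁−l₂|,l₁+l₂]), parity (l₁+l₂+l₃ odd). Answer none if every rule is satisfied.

parity

m₁+m₂+m₃ = -1 + 0 + 1 = 0  ✓
triangle: |4−2|=2 ≤ l₃=3 ≤ 4+2=6  ✓
parity: l₁+l₂+l₃ = 9 is odd  ✗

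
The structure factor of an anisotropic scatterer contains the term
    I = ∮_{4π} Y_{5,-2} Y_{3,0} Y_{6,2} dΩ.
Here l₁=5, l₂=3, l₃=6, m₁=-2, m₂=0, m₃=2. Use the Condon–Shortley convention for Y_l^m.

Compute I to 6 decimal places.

Rules hold: Σm=0, L=14 even, 2≤6≤8.
N = 11·7·13 = 1001
Δ = 2!·8!·4!/15! = 1/675675
Racah Σ t=0..2: t=0:+1/8640 t=1:−1/2304 t=2:+1/8640 = -7/34560
⇒ 3j(5 3 6; 0 0 0)² = 7/429, sgn -1
Racah Σ t=0..2: t=0:+1/60480 t=1:−1/5760 t=2:+1/8640 = -1/24192
⇒ 3j(5 3 6; -2 0 2)² = 8/3003, sgn -1
4πI² = N·(3j₀)²·(3jₘ)² = 56/1287
I = +1·√(0.043512/4π) = 0.05884368

0.058844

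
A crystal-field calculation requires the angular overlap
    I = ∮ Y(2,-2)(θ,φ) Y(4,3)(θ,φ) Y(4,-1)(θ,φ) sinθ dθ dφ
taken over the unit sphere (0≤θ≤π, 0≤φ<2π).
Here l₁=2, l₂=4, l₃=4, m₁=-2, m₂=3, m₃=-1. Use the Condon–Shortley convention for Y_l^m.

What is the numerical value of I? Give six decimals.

m-sum 0 ✓  L=10 even ✓  2≤4≤6 ✓
Π(2lᵢ+1) = 5×9×9 = 405
triangle coeff Δ(2,4,4) = 1/13860
Σ_t [0,2]: t=0:+1/192 t=1:−1/36 t=2:+1/192 = -5/288
(3j)²=20/693 [(2 4 4; 0 0 0)], sign=-1
Σ_t [2,2]: t=2:+1/480 = 1/480
(3j)²=3/110 [(2 4 4; -2 3 -1)], sign=-1
⇒ 4πI² = 270/847
I = (+1)√(270/847/(4π)) = 0.15927046

0.159270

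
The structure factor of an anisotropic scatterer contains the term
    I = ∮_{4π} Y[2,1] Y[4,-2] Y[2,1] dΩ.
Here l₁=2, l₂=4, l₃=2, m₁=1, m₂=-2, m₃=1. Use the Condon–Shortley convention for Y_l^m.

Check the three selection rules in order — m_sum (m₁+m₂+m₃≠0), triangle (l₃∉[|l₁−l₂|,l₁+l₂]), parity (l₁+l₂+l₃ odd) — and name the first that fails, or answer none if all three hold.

none

Σmᵢ = 0  ✓
l₃∈[|l₁−l₂|,l₁+l₂]=[2,6], have l₃=2  ✓
Σlᵢ = 8 ⇒ even  ✓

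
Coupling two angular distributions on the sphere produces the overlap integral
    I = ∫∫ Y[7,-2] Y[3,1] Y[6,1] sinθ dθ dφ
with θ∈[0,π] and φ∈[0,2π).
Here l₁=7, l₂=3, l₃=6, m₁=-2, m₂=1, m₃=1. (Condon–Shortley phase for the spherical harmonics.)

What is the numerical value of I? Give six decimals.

Rules hold: Σm=0, L=16 even, 4≤6≤10.
N = 15·7·13 = 1365
Δ = 4!·10!·2!/17! = 1/2042040
Racah Σ t=1..3: t=1:−1/207360 t=2:+1/57600 t=3:−1/207360 = 1/129600
⇒ 3j(7 3 6; 0 0 0)² = 168/12155, sgn +1
Racah Σ t=2..4: t=2:+1/241920 t=3:−1/103680 t=4:+1/691200 = -59/14515200
⇒ 3j(7 3 6; -2 1 1)² = 3481/340340, sgn +1
4πI² = N·(3j₀)²·(3jₘ)² = 438606/2272985
I = +1·√(0.192965/4π) = 0.12391791

0.123918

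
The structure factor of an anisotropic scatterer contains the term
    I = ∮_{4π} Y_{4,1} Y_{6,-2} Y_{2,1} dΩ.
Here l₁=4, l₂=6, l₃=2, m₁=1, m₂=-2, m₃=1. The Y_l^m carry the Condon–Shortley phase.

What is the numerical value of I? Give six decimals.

Checks pass: Σm=0; 12 even; l₃=2∈[2,10].
(2·4+1)(2·6+1)(2·2+1) = 585
Δ: 8! 0! 4! / 13! → 1/6435
sum: t=4:+1/2304 = 1/2304
3j²(4 6 2; 0 0 0) = Δ·Π!·Σ² = 5/143  (sign +1)
sum: t=3:−1/4320 = -1/4320
3j²(4 6 2; 1 -2 1) = Δ·Π!·Σ² = 224/6435  (sign +1)
combine: 4πI² = 585·5/143·224/6435 = 1120/1573
take √, sign +1: I = 0.23803440

0.238034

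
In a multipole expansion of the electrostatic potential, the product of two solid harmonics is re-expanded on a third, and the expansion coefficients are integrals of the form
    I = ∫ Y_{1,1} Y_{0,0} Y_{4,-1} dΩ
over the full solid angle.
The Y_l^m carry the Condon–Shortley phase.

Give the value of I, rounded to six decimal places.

0.000000

|1−0|≤4≤1+0 violated ⇒ I = 0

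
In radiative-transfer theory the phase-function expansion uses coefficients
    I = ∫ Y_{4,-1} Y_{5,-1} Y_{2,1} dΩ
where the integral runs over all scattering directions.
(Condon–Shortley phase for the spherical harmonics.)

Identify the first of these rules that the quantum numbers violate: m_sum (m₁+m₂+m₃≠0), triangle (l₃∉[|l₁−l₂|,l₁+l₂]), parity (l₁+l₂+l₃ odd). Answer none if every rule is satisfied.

azimuthal sum: -1 − 1 + 1 = -1  ✗
1 ≤ 2 ≤ 9 (triangle on l)
L = 4 + 5 + 2 = 11 (odd)

m_sum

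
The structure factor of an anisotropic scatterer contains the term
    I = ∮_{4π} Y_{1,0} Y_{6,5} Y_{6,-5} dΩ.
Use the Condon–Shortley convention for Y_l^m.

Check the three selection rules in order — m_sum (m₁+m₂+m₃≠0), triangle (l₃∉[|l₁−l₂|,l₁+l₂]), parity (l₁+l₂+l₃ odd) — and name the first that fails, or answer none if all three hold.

parity

Σmᵢ = 0  ✓
l₃∈[|l₁−l₂|,l₁+l₂]=[5,7], have l₃=6  ✓
Σlᵢ = 13 ⇒ odd  ✗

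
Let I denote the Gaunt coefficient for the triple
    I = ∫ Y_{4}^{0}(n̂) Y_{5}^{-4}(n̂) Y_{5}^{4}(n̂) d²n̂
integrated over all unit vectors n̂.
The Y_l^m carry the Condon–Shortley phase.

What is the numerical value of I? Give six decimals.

-0.130198

Rules hold: Σm=0, L=14 even, 1≤5≤9.
N = 9·11·11 = 1089
Δ = 4!·4!·6!/15! = 1/3153150
Racah Σ t=0..4: t=0:+1/69120 t=1:−1/1728 t=2:+1/576 t=3:−1/1728 t=4:+1/69120 = 7/11520
⇒ 3j(4 5 5; 0 0 0)² = 2/143, sgn -1
Racah Σ t=0..1: t=0:+1/69120 t=1:−1/25920 = -1/41472
⇒ 3j(4 5 5; 0 -4 4)² = 2/143, sgn +1
4πI² = N·(3j₀)²·(3jₘ)² = 36/169
I = -1·√(0.213018/4π) = -0.13019760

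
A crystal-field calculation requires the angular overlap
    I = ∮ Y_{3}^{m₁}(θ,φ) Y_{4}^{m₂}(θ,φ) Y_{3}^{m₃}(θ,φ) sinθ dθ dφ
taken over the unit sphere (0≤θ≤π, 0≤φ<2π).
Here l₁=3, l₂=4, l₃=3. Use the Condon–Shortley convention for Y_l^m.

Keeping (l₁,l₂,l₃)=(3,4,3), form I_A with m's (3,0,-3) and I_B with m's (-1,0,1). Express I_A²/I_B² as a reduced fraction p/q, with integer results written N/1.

Shared (l₁,l₂,l₃)=(3,4,3): N and (l;000)² cancel in I_A²/I_B².
A: Δ = 4!·2!·4!/11! = 1/34650; Racah Σ t=0..0: t=0:+1/1152 = 1/1152; ⇒ 3j(3 4 3; 3 0 -3)² = 1/154, sgn +1
B: Δ = 4!·2!·4!/11! = 1/34650; Racah Σ t=2..4: t=2:+1/32 t=3:−1/36 t=4:+1/1152 = 5/1152; ⇒ 3j(3 4 3; -1 0 1)² = 1/1386, sgn +1
I_A²/I_B² = (1/154)/(1/1386) = 9/1

9/1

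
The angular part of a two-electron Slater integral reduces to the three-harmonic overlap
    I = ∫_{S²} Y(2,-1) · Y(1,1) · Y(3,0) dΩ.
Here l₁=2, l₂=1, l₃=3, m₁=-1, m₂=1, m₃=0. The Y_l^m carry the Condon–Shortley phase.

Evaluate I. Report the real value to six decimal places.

m-sum 0 ✓  L=6 even ✓  1≤3≤3 ✓
Π(2lᵢ+1) = 5×3×7 = 105
triangle coeff Δ(2,1,3) = 1/105
Σ_t [0,0]: t=0:+1/4 = 1/4
(3j)²=3/35 [(2 1 3; 0 0 0)], sign=-1
Σ_t [0,0]: t=0:+1/12 = 1/12
(3j)²=1/35 [(2 1 3; -1 1 0)], sign=-1
⇒ 4πI² = 9/35
I = (+1)√(9/35/(4π)) = 0.14304817

0.143048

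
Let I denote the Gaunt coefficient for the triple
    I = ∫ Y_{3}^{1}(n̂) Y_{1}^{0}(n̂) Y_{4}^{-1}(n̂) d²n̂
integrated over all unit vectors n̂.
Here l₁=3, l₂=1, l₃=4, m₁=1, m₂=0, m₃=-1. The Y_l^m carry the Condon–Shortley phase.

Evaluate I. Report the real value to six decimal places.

-0.238414

Checks pass: Σm=0; 8 even; l₃=4∈[2,4].
(2·3+1)(2·1+1)(2·4+1) = 189
Δ: 0! 6! 2! / 9! → 1/252
sum: t=0:+1/36 = 1/36
3j²(3 1 4; 0 0 0) = Δ·Π!·Σ² = 4/63  (sign +1)
sum: t=0:+1/48 = 1/48
3j²(3 1 4; 1 0 -1) = Δ·Π!·Σ² = 5/84  (sign -1)
combine: 4πI² = 189·4/63·5/84 = 5/7
take √, sign -1: I = -0.23841361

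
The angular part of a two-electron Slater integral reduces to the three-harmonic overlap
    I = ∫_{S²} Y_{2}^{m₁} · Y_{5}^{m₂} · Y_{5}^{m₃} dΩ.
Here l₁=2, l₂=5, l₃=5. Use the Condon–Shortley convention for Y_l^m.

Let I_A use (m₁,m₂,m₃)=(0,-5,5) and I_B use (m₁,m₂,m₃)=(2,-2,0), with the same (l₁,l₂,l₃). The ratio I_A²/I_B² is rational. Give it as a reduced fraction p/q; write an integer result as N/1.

Same 2,5,5: normalisation and zero-m 3j drop out of the ratio.
A: Δ: 2! 2! 8! / 13! → 1/38610; sum: t=0:+1/161280 = 1/161280; 3j²(2 5 5; 0 -5 5) = Δ·Π!·Σ² = 15/286  (sign +1)
B: Δ: 2! 2! 8! / 13! → 1/38610; sum: t=0:+1/2880 = 1/2880; 3j²(2 5 5; 2 -2 0) = Δ·Π!·Σ² = 14/429  (sign -1)
I_A²/I_B² = (15/286)/(14/429) = 45/28

45/28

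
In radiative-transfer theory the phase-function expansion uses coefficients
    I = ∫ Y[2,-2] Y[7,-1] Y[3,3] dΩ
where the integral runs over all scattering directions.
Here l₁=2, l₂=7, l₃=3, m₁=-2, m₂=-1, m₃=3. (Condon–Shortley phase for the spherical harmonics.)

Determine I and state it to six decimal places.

0.000000

triangle: need 5≤l₃≤9, have 3; I=0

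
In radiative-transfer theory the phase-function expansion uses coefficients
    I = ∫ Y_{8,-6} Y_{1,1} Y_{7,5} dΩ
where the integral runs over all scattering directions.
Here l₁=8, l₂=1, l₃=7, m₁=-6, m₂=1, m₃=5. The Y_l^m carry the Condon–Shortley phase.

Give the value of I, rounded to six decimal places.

Checks pass: Σm=0; 16 even; l₃=7∈[7,9].
(2·8+1)(2·1+1)(2·7+1) = 765
Δ: 2! 14! 0! / 17! → 1/2040
sum: t=1:−1/25401600 = -1/25401600
3j²(8 1 7; 0 0 0) = Δ·Π!·Σ² = 8/255  (sign +1)
sum: t=2:+1/1916006400 = 1/1916006400
3j²(8 1 7; -6 1 5) = Δ·Π!·Σ² = 91/2040  (sign +1)
combine: 4πI² = 765·8/255·91/2040 = 91/85
take √, sign +1: I = 0.29188132

0.291881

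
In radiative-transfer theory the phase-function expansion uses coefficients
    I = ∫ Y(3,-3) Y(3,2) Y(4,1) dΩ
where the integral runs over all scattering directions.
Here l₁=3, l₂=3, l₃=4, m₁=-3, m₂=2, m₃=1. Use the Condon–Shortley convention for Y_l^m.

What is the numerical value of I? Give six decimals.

Checks pass: Σm=0; 10 even; l₃=4∈[0,6].
(2·3+1)(2·3+1)(2·4+1) = 441
Δ: 2! 4! 4! / 11! → 1/34650
sum: t=0:+1/72 t=1:−1/16 t=2:+1/72 = -5/144
3j²(3 3 4; 0 0 0) = Δ·Π!·Σ² = 2/77  (sign -1)
sum: t=2:+1/288 = 1/288
3j²(3 3 4; -3 2 1) = Δ·Π!·Σ² = 5/231  (sign -1)
combine: 4πI² = 441·2/77·5/231 = 30/121
take √, sign +1: I = 0.14046335

0.140463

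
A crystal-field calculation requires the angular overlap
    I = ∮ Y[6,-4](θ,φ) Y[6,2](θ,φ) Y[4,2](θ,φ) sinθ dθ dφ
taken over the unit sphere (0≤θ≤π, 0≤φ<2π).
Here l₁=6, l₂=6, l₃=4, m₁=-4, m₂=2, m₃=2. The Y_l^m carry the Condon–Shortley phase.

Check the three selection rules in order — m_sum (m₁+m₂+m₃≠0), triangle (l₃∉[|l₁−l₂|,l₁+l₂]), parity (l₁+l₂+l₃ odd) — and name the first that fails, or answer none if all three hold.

Σmᵢ = 0  ✓
l₃∈[|l₁−l₂|,l₁+l₂]=[0,12], have l₃=4  ✓
Σlᵢ = 16 ⇒ even  ✓

none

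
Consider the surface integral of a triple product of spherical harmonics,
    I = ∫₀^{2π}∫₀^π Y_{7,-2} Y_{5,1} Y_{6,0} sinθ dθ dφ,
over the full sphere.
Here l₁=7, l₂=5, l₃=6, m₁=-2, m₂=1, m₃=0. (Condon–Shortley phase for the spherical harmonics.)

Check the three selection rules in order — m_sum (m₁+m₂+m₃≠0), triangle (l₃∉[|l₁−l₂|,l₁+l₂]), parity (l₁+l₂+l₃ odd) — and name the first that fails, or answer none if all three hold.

m_sum

Σmᵢ = -1  ✗
l₃∈[|l₁−l₂|,l₁+l₂]=[2,12], have l₃=6
Σlᵢ = 18 ⇒ even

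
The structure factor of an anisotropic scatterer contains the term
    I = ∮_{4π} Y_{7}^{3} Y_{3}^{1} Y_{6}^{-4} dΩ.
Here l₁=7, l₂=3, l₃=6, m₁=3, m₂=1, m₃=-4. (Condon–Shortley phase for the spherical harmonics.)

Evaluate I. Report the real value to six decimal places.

m-sum 0 ✓  L=16 even ✓  4≤6≤10 ✓
Π(2lᵢ+1) = 15×7×13 = 1365
triangle coeff Δ(7,3,6) = 1/2042040
Σ_t [1,3]: t=1:−1/207360 t=2:+1/57600 t=3:−1/207360 = 1/129600
(3j)²=168/12155 [(7 3 6; 0 0 0)], sign=+1
Σ_t [2,4]: t=2:+1/645120 t=3:−1/2177280 t=4:+1/174182400 = 191/174182400
(3j)²=36481/2042040 [(7 3 6; 3 1 -4)], sign=+1
⇒ 4πI² = 766101/2272985
I = (+1)√(766101/2272985/(4π)) = 0.16377205

0.163772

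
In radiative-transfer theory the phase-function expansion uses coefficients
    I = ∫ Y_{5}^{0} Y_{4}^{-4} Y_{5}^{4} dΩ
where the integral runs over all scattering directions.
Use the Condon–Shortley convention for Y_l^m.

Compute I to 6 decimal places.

m-sum 0 ✓  L=14 even ✓  1≤5≤9 ✓
Π(2lᵢ+1) = 11×9×11 = 1089
triangle coeff Δ(5,4,5) = 1/3153150
Σ_t [0,4]: t=0:+1/69120 t=1:−1/1728 t=2:+1/576 t=3:−1/1728 t=4:+1/69120 = 7/11520
(3j)²=2/143 [(5 4 5; 0 0 0)], sign=-1
Σ_t [0,0]: t=0:+1/69120 = 1/69120
(3j)²=2/143 [(5 4 5; 0 -4 4)], sign=-1
⇒ 4πI² = 36/169
I = (+1)√(36/169/(4π)) = 0.13019760

0.130198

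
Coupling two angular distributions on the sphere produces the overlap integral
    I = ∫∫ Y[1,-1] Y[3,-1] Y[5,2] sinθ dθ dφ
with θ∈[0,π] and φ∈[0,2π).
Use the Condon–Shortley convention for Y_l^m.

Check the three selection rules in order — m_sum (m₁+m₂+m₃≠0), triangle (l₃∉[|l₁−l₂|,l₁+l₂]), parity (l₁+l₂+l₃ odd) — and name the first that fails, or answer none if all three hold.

triangle

Σmᵢ = 0  ✓
l₃∈[|l₁−l₂|,l₁+l₂]=[2,4], have l₃=5  ✗
Σlᵢ = 9 ⇒ odd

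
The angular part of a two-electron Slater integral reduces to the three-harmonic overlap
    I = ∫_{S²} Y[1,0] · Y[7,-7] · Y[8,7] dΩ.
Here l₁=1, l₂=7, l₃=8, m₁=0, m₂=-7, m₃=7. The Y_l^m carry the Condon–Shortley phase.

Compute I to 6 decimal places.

-0.118504

Rules hold: Σm=0, L=16 even, 6≤8≤8.
N = 3·15·17 = 765
Δ = 0!·2!·14!/17! = 1/2040
Racah Σ t=0..0: t=0:+1/25401600 = 1/25401600
⇒ 3j(1 7 8; 0 0 0)² = 8/255, sgn +1
Racah Σ t=0..0: t=0:+1/87178291200 = 1/87178291200
⇒ 3j(1 7 8; 0 -7 7)² = 1/136, sgn -1
4πI² = N·(3j₀)²·(3jₘ)² = 3/17
I = -1·√(0.176471/4π) = -0.11850352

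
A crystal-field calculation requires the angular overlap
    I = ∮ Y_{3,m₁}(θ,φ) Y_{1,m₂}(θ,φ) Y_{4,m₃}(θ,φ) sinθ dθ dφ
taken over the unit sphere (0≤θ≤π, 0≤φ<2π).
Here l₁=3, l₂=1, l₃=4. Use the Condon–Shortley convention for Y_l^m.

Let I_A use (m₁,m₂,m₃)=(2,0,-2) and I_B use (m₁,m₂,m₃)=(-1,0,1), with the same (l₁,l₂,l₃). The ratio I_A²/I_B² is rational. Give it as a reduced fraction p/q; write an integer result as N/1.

4/5

Same 3,1,4: normalisation and zero-m 3j drop out of the ratio.
A: Δ: 0! 6! 2! / 9! → 1/252; sum: t=0:+1/120 = 1/120; 3j²(3 1 4; 2 0 -2) = Δ·Π!·Σ² = 1/21  (sign +1)
B: Δ: 0! 6! 2! / 9! → 1/252; sum: t=0:+1/48 = 1/48; 3j²(3 1 4; -1 0 1) = Δ·Π!·Σ² = 5/84  (sign -1)
I_A²/I_B² = (1/21)/(5/84) = 4/5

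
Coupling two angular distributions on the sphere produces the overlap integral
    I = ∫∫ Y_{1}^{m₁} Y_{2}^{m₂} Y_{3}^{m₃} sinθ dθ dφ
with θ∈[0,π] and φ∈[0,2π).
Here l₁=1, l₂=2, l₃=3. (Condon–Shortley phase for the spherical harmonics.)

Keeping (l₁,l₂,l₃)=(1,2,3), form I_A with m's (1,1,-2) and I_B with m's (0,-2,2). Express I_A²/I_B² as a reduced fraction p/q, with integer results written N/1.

2/1

Shared (l₁,l₂,l₃)=(1,2,3): N and (l;000)² cancel in I_A²/I_B².
A: Δ = 0!·2!·4!/7! = 1/105; Racah Σ t=0..0: t=0:+1/12 = 1/12; ⇒ 3j(1 2 3; 1 1 -2)² = 2/21, sgn -1
B: Δ = 0!·2!·4!/7! = 1/105; Racah Σ t=0..0: t=0:+1/24 = 1/24; ⇒ 3j(1 2 3; 0 -2 2)² = 1/21, sgn -1
I_A²/I_B² = (2/21)/(1/21) = 2/1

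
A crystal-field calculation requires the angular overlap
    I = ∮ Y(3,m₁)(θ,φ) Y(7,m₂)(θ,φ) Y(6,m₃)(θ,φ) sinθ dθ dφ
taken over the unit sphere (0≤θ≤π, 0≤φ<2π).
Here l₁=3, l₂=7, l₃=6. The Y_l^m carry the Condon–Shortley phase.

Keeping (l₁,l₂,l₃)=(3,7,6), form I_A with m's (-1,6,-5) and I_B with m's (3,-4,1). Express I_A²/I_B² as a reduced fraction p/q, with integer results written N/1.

Shared (l₁,l₂,l₃)=(3,7,6): N and (l;000)² cancel in I_A²/I_B².
A: Δ = 4!·2!·10!/17! = 1/2042040; Racah Σ t=3..4: t=3:−1/21772800 t=4:+1/17418240 = 1/87091200; ⇒ 3j(3 7 6; -1 6 -5)² = 11/14280, sgn -1
B: Δ = 4!·2!·10!/17! = 1/2042040; Racah Σ t=0..0: t=0:+1/1451520 = 1/1451520; ⇒ 3j(3 7 6; 3 -4 1)² = 75/3094, sgn -1
I_A²/I_B² = (11/14280)/(75/3094) = 143/4500

143/4500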